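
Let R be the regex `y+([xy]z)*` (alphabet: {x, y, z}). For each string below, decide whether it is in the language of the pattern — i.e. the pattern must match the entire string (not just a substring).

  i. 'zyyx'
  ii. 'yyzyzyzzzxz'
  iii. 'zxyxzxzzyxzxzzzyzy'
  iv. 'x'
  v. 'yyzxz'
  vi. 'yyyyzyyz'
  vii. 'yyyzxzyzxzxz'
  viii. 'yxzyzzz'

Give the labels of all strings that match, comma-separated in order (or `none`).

v, vii

i → no match — must start with 'y'
ii → no match
iii → no match — must start with 'y'
iv → no match — must start with 'y'
v → match
vi → no match
vii → match
viii → no match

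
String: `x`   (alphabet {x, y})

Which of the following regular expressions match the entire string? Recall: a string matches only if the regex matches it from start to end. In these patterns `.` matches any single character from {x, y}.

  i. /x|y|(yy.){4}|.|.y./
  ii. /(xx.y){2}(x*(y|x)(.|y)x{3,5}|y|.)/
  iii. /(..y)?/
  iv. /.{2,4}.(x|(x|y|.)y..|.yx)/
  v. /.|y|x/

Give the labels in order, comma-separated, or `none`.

i, v

i → match
ii → no match — must start with `xx`
iii → no match
iv → no match
v → match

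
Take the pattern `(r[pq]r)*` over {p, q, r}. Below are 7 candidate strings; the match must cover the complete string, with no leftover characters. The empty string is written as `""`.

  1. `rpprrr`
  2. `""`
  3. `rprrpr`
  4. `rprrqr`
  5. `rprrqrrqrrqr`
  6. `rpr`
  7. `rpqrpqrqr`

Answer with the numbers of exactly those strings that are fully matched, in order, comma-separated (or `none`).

1. `rpprrr` → no match
2. `""` → match
3. `rprrpr` → match
4. `rprrqr` → match
5. `rprrqrrqrrqr` → match
6. `rpr` → match
7. `rpqrpqrqr` → no match

2, 3, 4, 5, 6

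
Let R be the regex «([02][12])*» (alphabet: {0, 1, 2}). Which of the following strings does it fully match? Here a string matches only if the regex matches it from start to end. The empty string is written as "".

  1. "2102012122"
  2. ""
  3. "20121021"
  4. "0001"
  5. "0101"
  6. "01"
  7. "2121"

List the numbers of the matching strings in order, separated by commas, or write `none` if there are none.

1 → match
2 → match
3 → no match
4 → no match
5 → match
6 → match
7 → match

1, 2, 5, 6, 7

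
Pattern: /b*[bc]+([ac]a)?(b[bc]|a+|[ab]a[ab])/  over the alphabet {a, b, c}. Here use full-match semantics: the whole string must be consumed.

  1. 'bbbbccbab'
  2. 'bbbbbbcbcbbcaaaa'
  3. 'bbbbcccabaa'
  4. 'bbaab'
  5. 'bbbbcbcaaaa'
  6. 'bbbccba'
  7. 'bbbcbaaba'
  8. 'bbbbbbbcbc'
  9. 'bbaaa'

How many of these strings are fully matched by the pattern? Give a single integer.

8

1 → match
2 → match
3 → match
4 → match
5 → match
6 → match
7 → no match
8 → match
9 → match
Total matched: 8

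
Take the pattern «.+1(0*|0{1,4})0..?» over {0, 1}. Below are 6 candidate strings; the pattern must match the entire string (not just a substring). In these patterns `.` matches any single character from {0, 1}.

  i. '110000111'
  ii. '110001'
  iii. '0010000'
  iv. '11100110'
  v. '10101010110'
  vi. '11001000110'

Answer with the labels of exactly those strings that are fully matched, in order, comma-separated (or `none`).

i. '110000111' → no match
ii. '110001' → match
iii. '0010000' → match
iv. '11100110' → no match
v. '10101010110' → no match
vi. '11001000110' → no match

ii, iii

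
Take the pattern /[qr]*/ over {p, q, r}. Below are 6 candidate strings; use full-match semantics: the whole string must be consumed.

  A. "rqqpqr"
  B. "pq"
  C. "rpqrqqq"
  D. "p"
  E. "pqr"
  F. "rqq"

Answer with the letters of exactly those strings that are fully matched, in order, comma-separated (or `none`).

F

A → no match
B → no match
C → no match
D → no match
E → no match
F → match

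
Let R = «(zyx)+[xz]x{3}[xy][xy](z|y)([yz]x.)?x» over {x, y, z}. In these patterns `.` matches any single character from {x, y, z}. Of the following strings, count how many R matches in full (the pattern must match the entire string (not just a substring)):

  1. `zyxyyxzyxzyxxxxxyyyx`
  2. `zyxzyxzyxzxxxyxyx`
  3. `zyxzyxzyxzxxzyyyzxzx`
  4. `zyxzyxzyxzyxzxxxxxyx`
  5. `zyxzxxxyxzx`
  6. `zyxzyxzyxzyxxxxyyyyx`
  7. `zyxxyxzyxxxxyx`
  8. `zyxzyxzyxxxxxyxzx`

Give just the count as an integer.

1 → no match
2 → match
3 → no match
4 → match
5 → match
6 → no match
7 → no match
8 → match
Total matched: 4

4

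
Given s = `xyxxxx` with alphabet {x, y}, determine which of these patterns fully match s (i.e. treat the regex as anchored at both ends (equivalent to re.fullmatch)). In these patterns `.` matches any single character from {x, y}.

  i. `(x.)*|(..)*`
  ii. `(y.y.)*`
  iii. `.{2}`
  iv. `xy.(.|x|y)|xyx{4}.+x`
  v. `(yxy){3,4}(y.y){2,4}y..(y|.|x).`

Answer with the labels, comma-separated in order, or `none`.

i → match
ii → no match
iii → no match
iv → no match
v → no match — must start with `yxy`

i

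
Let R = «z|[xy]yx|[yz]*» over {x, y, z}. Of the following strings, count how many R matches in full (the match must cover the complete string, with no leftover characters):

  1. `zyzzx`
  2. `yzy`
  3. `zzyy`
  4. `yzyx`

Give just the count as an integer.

1 → no match
2 → match
3 → match
4 → no match
Total matched: 2

2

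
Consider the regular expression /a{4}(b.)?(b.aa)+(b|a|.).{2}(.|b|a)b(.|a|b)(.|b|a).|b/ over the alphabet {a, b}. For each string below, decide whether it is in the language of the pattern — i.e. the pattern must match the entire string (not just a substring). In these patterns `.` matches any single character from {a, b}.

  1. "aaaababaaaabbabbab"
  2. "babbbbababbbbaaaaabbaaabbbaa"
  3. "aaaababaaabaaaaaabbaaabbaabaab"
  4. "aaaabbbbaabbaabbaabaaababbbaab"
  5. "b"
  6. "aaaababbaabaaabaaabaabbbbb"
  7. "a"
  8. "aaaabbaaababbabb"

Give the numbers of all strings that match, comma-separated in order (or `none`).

1 → match
2 → no match
3 → no match
4 → match
5 → match
6 → match
7 → no match
8 → match

1, 4, 5, 6, 8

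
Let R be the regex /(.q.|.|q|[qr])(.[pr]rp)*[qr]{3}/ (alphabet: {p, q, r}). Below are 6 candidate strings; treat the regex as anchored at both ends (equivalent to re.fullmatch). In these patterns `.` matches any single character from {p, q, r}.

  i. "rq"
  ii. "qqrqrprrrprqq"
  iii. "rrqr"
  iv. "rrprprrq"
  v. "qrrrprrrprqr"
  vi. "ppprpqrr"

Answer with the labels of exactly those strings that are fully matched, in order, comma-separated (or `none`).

iii, iv, v, vi

i → no match
ii → no match
iii → match
iv → match
v → match
vi → match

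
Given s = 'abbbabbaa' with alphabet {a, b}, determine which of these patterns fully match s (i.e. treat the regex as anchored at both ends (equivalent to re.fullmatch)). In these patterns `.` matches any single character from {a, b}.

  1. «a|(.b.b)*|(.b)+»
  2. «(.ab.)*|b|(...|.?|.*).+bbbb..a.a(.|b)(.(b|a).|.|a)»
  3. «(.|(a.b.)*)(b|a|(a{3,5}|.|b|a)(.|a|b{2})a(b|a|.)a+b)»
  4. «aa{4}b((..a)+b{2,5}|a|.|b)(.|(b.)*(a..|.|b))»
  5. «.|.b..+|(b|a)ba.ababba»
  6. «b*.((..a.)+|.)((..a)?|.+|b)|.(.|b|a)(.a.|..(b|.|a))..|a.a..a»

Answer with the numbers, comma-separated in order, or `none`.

1 → no match
2 → no match
3 → match
4 → no match — must start with 'aa'
5 → match
6 → match

3, 5, 6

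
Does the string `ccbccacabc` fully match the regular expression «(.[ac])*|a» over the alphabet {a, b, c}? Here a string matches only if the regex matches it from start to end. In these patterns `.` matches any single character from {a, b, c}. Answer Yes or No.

Yes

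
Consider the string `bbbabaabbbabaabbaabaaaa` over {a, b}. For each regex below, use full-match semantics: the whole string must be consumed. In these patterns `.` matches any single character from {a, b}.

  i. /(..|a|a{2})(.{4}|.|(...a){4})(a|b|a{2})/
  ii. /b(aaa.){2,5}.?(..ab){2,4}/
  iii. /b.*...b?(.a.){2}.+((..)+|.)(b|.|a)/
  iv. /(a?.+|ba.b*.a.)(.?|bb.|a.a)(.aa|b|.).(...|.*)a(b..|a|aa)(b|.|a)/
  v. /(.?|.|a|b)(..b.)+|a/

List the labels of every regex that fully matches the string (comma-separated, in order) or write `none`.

iii, iv

i → no match
ii → no match — must start with `baaa`
iii → match
iv → match
v → no match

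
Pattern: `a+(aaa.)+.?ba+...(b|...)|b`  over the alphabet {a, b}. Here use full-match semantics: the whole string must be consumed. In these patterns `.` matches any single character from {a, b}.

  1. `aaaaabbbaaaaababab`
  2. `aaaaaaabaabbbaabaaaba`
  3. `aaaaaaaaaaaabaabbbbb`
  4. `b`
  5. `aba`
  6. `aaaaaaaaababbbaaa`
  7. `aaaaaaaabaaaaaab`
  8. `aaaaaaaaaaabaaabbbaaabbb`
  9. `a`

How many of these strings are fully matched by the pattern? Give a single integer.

1 → match
2 → no match
3 → match
4. `b` → match
5. `aba` → no match
6 → match
7 → match
8 → match
9. `a` → no match
Total matched: 6

6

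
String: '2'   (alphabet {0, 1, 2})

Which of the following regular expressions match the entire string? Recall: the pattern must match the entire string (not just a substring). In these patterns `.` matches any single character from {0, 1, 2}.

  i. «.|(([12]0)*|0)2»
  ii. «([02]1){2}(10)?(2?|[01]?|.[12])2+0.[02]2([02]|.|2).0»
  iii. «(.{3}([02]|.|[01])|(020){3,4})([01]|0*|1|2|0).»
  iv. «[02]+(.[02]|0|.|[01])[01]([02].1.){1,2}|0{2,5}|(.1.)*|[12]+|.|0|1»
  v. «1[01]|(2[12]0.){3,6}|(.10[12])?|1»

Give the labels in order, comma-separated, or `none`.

i, iv

i → match
ii → no match — must end with '0'
iii → no match
iv → match
v → no match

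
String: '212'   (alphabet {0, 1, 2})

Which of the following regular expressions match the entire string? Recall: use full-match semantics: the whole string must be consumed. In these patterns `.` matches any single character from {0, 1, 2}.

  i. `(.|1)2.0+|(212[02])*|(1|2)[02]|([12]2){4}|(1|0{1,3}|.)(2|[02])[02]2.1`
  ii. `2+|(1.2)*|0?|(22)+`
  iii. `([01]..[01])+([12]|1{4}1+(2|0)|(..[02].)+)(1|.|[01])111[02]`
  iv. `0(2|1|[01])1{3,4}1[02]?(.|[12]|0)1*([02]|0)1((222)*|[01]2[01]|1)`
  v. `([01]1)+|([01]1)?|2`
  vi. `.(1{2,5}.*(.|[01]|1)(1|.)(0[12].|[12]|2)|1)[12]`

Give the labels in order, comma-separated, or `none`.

i → no match
ii → no match
iii → no match
iv → no match — must start with '0'
v → no match
vi → match

vi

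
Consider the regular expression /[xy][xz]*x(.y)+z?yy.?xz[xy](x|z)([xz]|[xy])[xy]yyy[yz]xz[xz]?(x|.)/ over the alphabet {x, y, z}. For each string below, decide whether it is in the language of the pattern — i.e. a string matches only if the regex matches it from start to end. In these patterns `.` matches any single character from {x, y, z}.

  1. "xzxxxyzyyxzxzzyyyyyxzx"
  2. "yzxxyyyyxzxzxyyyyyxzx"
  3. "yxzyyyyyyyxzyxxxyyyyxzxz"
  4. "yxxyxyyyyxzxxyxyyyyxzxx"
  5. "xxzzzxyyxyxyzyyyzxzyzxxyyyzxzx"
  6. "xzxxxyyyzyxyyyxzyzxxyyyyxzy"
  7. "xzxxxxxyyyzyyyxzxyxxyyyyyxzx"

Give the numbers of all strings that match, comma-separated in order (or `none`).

1, 2, 3, 4, 5, 6

1 → match
2 → match
3 → match
4 → match
5 → match
6 → match
7 → no match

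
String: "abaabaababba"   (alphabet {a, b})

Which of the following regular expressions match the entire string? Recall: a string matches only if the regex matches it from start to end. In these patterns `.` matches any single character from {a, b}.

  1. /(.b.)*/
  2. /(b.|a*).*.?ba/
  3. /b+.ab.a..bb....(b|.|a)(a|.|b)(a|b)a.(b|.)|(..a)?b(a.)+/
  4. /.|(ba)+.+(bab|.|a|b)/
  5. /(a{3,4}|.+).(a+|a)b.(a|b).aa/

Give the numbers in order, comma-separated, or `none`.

1 → match
2 → match
3 → no match
4 → no match
5 → no match — must end with "aa"

1, 2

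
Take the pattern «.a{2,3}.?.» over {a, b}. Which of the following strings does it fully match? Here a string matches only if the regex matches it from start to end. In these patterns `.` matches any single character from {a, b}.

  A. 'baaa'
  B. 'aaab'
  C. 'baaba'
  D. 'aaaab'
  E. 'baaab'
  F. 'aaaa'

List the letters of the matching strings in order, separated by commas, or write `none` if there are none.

A. 'baaa' → match
B. 'aaab' → match
C. 'baaba' → match
D. 'aaaab' → match
E. 'baaab' → match
F. 'aaaa' → match

A, B, C, D, E, F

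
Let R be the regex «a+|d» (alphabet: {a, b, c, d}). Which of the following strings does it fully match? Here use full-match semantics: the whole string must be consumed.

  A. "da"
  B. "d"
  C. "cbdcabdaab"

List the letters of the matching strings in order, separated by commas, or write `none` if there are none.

A → no match
B → match
C → no match

B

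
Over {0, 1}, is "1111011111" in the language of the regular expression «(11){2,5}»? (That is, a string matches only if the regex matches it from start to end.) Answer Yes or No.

No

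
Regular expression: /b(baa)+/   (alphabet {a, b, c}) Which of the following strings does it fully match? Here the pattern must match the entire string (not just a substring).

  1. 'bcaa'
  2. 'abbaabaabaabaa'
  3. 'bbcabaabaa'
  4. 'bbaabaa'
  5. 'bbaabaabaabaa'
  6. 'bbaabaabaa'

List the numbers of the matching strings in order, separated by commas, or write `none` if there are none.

1 → no match — must start with 'bbaa'
2 → no match — must start with 'bbaa'
3 → no match — must start with 'bbaa'
4 → match
5 → match
6 → match

4, 5, 6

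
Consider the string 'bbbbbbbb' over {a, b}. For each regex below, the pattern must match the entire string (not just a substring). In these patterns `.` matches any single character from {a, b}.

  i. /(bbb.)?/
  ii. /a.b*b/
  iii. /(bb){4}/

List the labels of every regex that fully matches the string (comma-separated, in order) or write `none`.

iii

i → no match
ii → no match — must start with 'a'
iii → match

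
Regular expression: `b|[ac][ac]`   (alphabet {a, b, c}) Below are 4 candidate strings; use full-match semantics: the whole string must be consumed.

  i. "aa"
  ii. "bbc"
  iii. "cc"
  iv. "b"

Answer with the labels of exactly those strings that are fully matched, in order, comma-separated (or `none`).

i, iii, iv

i. "aa" → match
ii. "bbc" → no match
iii. "cc" → match
iv. "b" → match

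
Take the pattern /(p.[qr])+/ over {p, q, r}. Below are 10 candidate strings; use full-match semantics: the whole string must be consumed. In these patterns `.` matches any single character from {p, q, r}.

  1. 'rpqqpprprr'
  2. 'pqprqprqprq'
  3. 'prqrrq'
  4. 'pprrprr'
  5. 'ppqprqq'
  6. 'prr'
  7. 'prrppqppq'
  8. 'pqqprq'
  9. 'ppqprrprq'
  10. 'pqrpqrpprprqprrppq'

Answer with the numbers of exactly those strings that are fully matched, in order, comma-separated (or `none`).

1 → no match — must start with 'p'
2 → no match
3 → no match
4 → no match
5 → no match
6 → match
7 → match
8 → match
9 → match
10 → match

6, 7, 8, 9, 10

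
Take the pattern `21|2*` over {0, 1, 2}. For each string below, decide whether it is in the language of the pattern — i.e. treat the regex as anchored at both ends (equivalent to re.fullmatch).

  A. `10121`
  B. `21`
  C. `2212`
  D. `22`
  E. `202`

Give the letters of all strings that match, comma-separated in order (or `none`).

B, D

A → no match
B → match
C → no match
D → match
E → no match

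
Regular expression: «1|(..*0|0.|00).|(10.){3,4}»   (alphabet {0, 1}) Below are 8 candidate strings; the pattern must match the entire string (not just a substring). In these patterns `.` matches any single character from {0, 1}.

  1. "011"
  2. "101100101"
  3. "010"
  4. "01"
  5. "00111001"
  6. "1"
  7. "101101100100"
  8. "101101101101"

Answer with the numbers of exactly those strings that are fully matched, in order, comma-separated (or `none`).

1 → match
2 → match
3 → match
4 → no match
5 → match
6 → match
7 → match
8 → match

1, 2, 3, 5, 6, 7, 8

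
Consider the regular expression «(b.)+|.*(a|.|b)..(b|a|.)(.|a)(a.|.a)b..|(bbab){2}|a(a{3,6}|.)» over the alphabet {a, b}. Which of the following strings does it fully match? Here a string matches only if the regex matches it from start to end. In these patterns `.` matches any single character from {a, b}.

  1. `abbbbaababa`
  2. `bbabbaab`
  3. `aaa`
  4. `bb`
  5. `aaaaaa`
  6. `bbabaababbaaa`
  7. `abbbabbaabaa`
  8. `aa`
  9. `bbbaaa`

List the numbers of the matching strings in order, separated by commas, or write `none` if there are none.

4, 5, 7, 8

1 → no match
2 → no match
3 → no match
4 → match
5 → match
6 → no match
7 → match
8 → match
9 → no match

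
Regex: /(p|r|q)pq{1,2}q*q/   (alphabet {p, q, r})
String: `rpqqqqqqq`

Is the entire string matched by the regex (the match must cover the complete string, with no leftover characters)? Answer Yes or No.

Yes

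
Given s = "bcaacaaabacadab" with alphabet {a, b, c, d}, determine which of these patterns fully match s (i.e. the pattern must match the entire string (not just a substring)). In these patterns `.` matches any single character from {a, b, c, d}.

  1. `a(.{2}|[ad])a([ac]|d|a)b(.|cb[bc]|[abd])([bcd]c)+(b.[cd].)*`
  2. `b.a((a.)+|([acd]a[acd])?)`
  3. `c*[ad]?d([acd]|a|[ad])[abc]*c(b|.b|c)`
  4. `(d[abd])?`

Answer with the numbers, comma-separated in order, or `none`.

2

1 → no match — must start with "a"
2 → match
3 → no match
4 → no match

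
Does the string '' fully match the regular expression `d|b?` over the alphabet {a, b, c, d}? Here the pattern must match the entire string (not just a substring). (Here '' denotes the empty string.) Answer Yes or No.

Yes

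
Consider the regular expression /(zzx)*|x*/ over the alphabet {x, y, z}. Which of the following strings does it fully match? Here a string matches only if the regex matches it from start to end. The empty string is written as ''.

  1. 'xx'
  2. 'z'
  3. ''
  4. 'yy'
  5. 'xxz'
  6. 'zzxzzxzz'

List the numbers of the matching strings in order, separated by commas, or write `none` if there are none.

1, 3

1 → match
2 → no match
3 → match
4 → no match
5 → no match
6 → no match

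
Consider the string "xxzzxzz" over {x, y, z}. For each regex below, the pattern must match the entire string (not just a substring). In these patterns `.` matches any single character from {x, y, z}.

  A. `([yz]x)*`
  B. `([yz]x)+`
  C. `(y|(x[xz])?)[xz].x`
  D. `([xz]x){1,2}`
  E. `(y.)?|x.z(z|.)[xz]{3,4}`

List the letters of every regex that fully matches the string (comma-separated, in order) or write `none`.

A → no match
B → no match — must end with "x"
C → no match — must end with "x"
D → no match — must end with "x"
E → match

E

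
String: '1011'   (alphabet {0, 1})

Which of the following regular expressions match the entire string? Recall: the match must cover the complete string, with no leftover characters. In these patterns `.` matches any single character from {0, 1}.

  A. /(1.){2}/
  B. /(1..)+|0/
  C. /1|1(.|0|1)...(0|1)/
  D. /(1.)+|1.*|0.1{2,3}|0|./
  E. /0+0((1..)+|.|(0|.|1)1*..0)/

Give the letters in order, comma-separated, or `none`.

A → match
B → no match
C → no match
D → match
E → no match — must start with '0'

A, D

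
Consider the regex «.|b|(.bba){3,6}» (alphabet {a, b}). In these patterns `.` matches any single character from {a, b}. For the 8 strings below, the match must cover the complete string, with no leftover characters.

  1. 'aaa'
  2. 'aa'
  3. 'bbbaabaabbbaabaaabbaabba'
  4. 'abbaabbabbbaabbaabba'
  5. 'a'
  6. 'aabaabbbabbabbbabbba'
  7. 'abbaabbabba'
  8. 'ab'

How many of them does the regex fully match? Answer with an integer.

2

1 → no match
2 → no match
3 → no match
4 → match
5 → match
6 → no match
7 → no match
8 → no match
Total matched: 2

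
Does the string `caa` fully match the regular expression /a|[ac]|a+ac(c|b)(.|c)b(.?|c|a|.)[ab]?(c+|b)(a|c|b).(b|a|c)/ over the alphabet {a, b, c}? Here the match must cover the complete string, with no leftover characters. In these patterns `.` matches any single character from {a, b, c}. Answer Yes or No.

No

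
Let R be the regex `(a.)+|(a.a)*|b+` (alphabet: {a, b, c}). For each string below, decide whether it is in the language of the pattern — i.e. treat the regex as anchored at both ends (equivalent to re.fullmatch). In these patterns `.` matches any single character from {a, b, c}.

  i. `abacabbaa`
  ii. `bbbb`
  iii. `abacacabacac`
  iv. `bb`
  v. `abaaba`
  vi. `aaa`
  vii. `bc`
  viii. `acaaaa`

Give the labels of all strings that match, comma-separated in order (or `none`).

i. `abacabbaa` → no match
ii. `bbbb` → match
iii. `abacacabacac` → match
iv. `bb` → match
v. `abaaba` → match
vi. `aaa` → match
vii. `bc` → no match
viii. `acaaaa` → match

ii, iii, iv, v, vi, viii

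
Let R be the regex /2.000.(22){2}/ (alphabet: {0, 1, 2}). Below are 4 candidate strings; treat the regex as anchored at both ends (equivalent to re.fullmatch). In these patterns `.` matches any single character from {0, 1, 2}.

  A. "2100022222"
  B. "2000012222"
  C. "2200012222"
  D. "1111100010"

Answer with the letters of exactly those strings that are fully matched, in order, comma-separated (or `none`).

A, B, C

A. "2100022222" → match
B. "2000012222" → match
C. "2200012222" → match
D. "1111100010" → no match — must start with "2"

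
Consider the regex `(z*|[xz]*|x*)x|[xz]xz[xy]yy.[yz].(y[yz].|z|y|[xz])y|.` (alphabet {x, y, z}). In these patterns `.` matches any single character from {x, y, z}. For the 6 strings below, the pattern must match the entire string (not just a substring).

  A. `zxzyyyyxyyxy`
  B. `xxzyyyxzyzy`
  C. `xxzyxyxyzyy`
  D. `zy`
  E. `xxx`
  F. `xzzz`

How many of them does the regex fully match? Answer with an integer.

2

A → no match
B → match
C → no match
D → no match
E → match
F → no match
Total matched: 2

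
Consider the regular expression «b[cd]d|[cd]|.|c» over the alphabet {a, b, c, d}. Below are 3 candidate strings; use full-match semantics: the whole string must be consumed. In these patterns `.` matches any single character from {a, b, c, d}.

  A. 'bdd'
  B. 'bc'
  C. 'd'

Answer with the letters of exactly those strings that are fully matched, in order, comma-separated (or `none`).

A → match
B → no match
C → match

A, C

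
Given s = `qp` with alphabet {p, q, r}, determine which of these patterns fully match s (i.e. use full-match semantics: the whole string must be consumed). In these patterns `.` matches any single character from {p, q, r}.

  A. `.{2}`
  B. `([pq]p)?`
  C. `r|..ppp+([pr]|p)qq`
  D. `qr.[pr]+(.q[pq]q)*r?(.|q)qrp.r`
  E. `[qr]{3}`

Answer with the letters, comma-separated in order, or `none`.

A → match
B → match
C → no match
D → no match — must start with `qr`
E → no match

A, B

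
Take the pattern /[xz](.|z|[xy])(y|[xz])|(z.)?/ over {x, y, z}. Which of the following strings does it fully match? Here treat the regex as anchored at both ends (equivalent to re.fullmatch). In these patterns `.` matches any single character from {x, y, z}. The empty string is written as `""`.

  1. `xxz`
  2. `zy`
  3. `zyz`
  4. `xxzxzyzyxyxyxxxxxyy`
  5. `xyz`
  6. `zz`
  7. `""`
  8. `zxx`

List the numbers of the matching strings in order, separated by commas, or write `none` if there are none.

1, 2, 3, 5, 6, 7, 8

1. `xxz` → match
2. `zy` → match
3. `zyz` → match
4 → no match
5. `xyz` → match
6. `zz` → match
7. `""` → match
8. `zxx` → match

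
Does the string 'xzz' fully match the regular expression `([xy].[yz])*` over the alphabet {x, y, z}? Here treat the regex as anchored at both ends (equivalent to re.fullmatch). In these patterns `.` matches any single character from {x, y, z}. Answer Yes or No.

Yes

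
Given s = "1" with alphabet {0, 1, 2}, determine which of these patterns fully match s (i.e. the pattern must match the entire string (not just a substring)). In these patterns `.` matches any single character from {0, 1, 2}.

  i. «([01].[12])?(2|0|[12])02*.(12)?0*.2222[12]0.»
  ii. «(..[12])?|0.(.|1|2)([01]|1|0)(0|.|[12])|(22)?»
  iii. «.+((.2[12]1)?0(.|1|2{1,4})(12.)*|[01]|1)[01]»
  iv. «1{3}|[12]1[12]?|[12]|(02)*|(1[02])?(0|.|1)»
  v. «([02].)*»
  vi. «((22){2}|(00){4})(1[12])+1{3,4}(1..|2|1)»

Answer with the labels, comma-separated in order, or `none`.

iv

i → no match
ii → no match
iii → no match
iv → match
v → no match
vi → no match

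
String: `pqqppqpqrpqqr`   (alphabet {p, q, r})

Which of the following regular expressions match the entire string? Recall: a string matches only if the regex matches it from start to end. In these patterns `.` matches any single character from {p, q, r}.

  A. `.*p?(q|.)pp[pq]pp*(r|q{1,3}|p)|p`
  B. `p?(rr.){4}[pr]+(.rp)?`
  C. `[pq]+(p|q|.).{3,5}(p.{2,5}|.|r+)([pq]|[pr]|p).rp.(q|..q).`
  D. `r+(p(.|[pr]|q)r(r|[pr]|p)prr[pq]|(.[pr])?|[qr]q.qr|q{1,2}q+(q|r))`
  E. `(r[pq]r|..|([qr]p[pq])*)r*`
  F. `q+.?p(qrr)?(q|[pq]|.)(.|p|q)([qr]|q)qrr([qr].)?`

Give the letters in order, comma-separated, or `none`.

C

A → no match
B → no match
C → match
D → no match — must start with `r`
E → no match
F → no match — must start with `q`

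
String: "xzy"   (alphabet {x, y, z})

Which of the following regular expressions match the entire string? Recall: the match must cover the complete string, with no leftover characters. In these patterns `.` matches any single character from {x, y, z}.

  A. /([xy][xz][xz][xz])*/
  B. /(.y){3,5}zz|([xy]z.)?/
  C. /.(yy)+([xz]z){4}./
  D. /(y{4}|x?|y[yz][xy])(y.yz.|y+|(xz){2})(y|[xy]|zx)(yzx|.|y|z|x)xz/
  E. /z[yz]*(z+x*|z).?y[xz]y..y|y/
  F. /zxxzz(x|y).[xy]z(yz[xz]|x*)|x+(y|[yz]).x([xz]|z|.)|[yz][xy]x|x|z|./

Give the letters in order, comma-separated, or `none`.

B

A → no match
B → match
C → no match
D → no match — must end with "xz"
E → no match
F → no match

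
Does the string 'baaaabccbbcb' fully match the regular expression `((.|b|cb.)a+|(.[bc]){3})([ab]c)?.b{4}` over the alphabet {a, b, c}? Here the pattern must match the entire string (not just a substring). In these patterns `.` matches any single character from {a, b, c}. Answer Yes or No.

No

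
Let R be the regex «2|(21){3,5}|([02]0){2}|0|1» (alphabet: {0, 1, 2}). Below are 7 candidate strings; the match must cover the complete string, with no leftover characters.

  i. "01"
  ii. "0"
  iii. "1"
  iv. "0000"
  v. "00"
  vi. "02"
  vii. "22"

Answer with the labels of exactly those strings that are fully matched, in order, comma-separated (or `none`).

ii, iii, iv

i → no match
ii → match
iii → match
iv → match
v → no match
vi → no match
vii → no match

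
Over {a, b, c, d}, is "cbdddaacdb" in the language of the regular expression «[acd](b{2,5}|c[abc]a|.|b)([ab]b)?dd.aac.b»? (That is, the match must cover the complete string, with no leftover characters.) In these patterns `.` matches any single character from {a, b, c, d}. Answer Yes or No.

Yes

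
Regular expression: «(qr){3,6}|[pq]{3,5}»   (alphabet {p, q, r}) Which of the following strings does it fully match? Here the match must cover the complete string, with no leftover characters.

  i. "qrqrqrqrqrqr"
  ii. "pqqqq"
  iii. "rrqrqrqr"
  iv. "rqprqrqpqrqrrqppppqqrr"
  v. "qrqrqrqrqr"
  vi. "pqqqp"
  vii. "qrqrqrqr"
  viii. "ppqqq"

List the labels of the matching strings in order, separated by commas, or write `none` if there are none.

i. "qrqrqrqrqrqr" → match
ii. "pqqqq" → match
iii. "rrqrqrqr" → no match
iv → no match
v. "qrqrqrqrqr" → match
vi. "pqqqp" → match
vii. "qrqrqrqr" → match
viii. "ppqqq" → match

i, ii, v, vi, vii, viii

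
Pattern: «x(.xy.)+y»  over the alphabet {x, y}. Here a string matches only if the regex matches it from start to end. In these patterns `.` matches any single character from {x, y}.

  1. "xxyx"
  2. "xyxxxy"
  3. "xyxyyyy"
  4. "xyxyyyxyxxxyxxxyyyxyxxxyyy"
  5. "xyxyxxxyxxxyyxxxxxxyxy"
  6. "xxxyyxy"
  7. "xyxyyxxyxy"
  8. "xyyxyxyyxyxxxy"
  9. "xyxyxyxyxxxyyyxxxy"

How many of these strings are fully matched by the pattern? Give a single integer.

2

1 → no match — must end with "y"
2 → no match
3 → no match
4 → match
5 → no match
6 → no match
7 → match
8 → no match
9 → no match
Total matched: 2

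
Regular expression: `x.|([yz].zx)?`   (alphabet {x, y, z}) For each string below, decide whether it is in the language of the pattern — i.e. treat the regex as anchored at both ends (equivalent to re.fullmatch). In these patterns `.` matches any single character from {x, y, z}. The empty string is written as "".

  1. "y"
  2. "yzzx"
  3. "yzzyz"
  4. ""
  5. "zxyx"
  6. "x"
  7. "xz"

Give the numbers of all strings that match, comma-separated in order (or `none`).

2, 4, 7

1 → no match
2 → match
3 → no match
4 → match
5 → no match
6 → no match
7 → match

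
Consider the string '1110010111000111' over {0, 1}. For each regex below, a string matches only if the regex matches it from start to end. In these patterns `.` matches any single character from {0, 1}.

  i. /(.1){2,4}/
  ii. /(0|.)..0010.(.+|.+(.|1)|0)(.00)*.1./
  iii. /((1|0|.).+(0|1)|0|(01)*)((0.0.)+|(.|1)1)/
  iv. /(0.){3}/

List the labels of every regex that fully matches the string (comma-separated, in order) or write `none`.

ii, iii

i → no match
ii → match
iii → match
iv → no match — must start with '0'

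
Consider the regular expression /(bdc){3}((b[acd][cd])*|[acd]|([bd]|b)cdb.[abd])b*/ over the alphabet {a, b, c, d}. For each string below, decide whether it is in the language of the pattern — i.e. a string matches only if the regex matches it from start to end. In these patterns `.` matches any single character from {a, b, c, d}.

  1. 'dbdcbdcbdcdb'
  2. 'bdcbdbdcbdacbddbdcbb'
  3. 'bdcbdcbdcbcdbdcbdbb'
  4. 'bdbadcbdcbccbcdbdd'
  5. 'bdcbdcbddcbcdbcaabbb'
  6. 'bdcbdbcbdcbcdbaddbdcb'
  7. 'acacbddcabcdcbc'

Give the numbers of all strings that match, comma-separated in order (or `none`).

none

1. 'dbdcbdcbdcdb' → no match — must start with 'bdc'
2 → no match
3 → no match
4 → no match — must start with 'bdc'
5 → no match
6 → no match
7 → no match — must start with 'bdc'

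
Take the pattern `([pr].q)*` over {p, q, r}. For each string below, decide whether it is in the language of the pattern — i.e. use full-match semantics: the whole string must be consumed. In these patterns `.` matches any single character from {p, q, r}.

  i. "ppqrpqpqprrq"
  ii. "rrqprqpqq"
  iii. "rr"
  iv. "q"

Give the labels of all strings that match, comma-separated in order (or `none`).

ii

i → no match
ii → match
iii → no match
iv → no match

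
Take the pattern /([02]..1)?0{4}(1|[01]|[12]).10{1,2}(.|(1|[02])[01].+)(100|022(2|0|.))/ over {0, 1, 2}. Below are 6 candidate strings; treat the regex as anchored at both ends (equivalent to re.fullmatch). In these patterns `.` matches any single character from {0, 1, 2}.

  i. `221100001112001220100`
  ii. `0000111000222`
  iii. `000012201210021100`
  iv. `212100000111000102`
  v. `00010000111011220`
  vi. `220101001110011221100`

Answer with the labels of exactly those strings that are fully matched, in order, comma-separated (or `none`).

ii

i → no match
ii → match
iii → no match
iv → no match
v → no match
vi → no match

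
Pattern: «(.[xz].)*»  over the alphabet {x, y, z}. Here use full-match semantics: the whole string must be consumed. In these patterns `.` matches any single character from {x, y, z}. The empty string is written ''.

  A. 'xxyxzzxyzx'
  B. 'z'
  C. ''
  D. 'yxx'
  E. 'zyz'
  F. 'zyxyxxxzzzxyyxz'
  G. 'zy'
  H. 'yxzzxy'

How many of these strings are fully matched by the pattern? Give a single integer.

A → no match
B → no match
C → match
D → match
E → no match
F → no match
G → no match
H → match
Total matched: 3

3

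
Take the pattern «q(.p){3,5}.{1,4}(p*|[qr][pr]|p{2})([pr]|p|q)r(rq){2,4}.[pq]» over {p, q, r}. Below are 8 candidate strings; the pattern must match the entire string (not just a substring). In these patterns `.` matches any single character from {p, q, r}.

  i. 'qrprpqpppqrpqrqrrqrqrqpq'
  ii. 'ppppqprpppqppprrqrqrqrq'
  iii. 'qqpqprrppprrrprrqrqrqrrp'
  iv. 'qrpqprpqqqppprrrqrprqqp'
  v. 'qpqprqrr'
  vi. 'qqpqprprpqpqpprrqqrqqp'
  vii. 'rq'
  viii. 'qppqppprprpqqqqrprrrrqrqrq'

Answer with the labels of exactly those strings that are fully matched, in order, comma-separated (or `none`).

i

i → match
ii → no match — must start with 'q'
iii → no match
iv → no match
v → no match
vi → no match
vii → no match — must start with 'q'
viii → no match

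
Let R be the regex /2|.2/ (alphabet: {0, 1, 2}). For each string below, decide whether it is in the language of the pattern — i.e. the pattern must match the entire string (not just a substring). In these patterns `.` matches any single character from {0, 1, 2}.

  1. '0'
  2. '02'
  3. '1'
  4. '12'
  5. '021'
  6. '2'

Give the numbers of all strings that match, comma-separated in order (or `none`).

2, 4, 6

1 → no match — must end with '2'
2 → match
3 → no match — must end with '2'
4 → match
5 → no match — must end with '2'
6 → match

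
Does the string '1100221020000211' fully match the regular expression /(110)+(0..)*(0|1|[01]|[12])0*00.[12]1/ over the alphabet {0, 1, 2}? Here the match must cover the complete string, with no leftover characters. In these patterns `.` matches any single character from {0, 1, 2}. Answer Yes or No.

No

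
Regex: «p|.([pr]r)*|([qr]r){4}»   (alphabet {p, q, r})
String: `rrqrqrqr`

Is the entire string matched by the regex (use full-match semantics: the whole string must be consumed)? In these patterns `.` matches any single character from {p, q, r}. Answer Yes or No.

Yes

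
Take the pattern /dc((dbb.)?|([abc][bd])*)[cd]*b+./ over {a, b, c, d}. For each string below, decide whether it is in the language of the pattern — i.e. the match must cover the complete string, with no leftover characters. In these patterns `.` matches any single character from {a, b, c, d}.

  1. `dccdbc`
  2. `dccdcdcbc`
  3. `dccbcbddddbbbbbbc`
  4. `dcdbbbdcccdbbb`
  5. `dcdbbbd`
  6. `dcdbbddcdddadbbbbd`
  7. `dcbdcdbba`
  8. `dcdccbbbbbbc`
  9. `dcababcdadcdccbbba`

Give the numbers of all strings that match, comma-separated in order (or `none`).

1, 2, 3, 4, 5, 7, 8, 9

1 → match
2 → match
3 → match
4 → match
5 → match
6 → no match
7 → match
8 → match
9 → match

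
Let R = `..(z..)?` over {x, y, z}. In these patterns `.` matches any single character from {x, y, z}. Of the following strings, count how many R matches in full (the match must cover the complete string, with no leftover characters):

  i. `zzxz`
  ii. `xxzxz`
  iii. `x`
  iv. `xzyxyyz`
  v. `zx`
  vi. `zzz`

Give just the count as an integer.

i → no match
ii → match
iii → no match
iv → no match
v → match
vi → no match
Total matched: 2

2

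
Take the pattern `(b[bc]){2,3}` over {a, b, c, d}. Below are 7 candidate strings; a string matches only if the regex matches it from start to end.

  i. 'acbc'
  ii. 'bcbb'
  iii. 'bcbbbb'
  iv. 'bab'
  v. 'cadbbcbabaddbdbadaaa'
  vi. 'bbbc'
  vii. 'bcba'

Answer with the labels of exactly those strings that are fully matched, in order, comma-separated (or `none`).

ii, iii, vi

i → no match — must start with 'b'
ii → match
iii → match
iv → no match
v → no match — must start with 'b'
vi → match
vii → no match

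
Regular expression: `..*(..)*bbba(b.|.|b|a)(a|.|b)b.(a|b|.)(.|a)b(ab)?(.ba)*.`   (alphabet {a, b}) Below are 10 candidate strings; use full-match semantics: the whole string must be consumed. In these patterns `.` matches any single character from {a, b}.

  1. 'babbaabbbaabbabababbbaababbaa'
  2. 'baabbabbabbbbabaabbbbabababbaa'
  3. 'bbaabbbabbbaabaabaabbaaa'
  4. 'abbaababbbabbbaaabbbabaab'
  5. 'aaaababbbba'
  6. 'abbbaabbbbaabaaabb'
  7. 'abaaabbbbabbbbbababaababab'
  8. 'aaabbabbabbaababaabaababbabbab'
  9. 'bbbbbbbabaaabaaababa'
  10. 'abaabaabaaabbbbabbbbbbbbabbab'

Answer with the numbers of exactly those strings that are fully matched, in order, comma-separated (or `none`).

1 → match
2 → no match
3 → no match
4 → no match
5. 'aaaababbbba' → no match
6 → no match
7 → no match
8 → no match
9 → no match
10 → no match

1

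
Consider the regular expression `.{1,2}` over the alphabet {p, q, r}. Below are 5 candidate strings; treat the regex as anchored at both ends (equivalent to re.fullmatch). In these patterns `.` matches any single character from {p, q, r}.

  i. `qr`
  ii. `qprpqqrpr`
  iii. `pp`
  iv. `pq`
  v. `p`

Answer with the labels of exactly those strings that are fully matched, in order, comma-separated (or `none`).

i. `qr` → match
ii. `qprpqqrpr` → no match
iii. `pp` → match
iv. `pq` → match
v. `p` → match

i, iii, iv, v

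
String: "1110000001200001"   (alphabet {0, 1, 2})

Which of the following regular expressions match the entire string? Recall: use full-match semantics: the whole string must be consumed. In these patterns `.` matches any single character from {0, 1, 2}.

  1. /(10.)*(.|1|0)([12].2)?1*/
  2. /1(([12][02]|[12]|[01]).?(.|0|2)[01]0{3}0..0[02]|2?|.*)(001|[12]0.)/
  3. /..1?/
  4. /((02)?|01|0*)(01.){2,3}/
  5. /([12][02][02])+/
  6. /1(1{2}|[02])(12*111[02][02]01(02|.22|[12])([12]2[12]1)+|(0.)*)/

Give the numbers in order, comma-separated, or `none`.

2

1 → no match
2 → match
3 → no match
4 → no match
5 → no match
6 → no match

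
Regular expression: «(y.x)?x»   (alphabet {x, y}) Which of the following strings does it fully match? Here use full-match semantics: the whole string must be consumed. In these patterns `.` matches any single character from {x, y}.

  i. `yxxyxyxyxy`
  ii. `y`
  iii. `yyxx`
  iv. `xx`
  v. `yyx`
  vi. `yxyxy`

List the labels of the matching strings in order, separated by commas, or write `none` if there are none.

i → no match — must end with `x`
ii → no match — must end with `x`
iii → match
iv → no match
v → no match
vi → no match — must end with `x`

iii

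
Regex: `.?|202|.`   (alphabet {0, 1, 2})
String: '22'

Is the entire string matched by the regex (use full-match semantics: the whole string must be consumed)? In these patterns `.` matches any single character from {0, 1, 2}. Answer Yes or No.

No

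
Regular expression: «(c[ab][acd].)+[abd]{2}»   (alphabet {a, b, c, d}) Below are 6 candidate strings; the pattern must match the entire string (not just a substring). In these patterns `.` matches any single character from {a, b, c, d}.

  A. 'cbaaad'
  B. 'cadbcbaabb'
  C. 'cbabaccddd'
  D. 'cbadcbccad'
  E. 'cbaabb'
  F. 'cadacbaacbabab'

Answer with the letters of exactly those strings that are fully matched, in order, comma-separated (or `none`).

A, B, D, E, F

A → match
B → match
C → no match
D → match
E → match
F → match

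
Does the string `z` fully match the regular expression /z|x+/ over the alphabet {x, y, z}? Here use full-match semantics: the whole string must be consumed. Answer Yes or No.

Yes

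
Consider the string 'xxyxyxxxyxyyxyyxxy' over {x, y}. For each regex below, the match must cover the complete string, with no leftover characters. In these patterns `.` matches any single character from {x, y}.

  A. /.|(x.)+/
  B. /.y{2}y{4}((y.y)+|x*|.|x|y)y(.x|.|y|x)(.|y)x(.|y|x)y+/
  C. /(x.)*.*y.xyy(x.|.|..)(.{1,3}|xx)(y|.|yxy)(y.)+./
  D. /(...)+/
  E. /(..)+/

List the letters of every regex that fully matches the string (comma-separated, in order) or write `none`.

D, E

A → no match
B → no match
C → no match
D → match
E → match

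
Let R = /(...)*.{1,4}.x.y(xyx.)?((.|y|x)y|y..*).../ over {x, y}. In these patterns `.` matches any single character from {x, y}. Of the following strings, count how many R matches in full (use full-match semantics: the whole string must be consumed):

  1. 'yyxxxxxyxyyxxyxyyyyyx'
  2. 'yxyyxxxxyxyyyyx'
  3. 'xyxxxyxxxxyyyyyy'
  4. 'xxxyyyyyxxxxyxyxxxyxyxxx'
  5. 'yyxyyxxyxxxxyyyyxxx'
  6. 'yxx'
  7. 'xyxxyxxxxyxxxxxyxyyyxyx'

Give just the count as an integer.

1 → no match
2 → no match
3 → match
4 → match
5 → match
6 → no match
7 → no match
Total matched: 3

3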